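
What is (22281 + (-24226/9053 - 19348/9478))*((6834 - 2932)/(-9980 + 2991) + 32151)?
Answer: 30677918724181268781/42834749309 ≈ 7.1619e+8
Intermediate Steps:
(22281 + (-24226/9053 - 19348/9478))*((6834 - 2932)/(-9980 + 2991) + 32151) = (22281 + (-24226*1/9053 - 19348*1/9478))*(3902/(-6989) + 32151) = (22281 + (-24226/9053 - 1382/677))*(3902*(-1/6989) + 32151) = (22281 - 28912248/6128881)*(-3902/6989 + 32151) = (136528685313/6128881)*(224699437/6989) = 30677918724181268781/42834749309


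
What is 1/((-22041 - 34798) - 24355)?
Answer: -1/81194 ≈ -1.2316e-5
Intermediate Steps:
1/((-22041 - 34798) - 24355) = 1/(-56839 - 24355) = 1/(-81194) = -1/81194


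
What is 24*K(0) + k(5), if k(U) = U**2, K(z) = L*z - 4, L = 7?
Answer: -71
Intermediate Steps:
K(z) = -4 + 7*z (K(z) = 7*z - 4 = -4 + 7*z)
24*K(0) + k(5) = 24*(-4 + 7*0) + 5**2 = 24*(-4 + 0) + 25 = 24*(-4) + 25 = -96 + 25 = -71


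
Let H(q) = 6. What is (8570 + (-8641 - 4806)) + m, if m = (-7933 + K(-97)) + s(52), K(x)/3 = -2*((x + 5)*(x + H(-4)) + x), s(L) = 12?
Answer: -62448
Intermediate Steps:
K(x) = -6*x - 6*(5 + x)*(6 + x) (K(x) = 3*(-2*((x + 5)*(x + 6) + x)) = 3*(-2*((5 + x)*(6 + x) + x)) = 3*(-2*(x + (5 + x)*(6 + x))) = 3*(-2*x - 2*(5 + x)*(6 + x)) = -6*x - 6*(5 + x)*(6 + x))
m = -57571 (m = (-7933 + (-180 - 72*(-97) - 6*(-97)²)) + 12 = (-7933 + (-180 + 6984 - 6*9409)) + 12 = (-7933 + (-180 + 6984 - 56454)) + 12 = (-7933 - 49650) + 12 = -57583 + 12 = -57571)
(8570 + (-8641 - 4806)) + m = (8570 + (-8641 - 4806)) - 57571 = (8570 - 13447) - 57571 = -4877 - 57571 = -62448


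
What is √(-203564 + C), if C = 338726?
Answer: 3*√15018 ≈ 367.64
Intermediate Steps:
√(-203564 + C) = √(-203564 + 338726) = √135162 = 3*√15018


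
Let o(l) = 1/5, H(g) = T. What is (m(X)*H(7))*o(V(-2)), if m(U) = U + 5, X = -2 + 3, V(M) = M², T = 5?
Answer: 6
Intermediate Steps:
H(g) = 5
X = 1
o(l) = ⅕
m(U) = 5 + U
(m(X)*H(7))*o(V(-2)) = ((5 + 1)*5)*(⅕) = (6*5)*(⅕) = 30*(⅕) = 6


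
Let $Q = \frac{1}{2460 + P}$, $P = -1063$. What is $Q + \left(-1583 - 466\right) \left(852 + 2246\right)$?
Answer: $- \frac{8867879393}{1397} \approx -6.3478 \cdot 10^{6}$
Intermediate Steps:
$Q = \frac{1}{1397}$ ($Q = \frac{1}{2460 - 1063} = \frac{1}{1397} \approx 0.00071582$)
$Q + \left(-1583 - 466\right) \left(852 + 2246\right) = \frac{1}{1397} + \left(-1583 - 466\right) \left(852 + 2246\right) = \frac{1}{1397} - 6347802 = - \frac{8867879393}{1397}$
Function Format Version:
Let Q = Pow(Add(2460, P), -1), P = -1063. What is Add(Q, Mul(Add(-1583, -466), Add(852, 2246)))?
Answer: Rational(-8867879393, 1397) ≈ -6.3478e+6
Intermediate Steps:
Q = Rational(1, 1397) (Q = Pow(Add(2460, -1063), -1) = Pow(1397, -1) = Rational(1, 1397) ≈ 0.00071582)
Add(Q, Mul(Add(-1583, -466), Add(852, 2246))) = Add(Rational(1, 1397), Mul(Add(-1583, -466), Add(852, 2246))) = Add(Rational(1, 1397), Mul(-2049, 3098)) = Add(Rational(1, 1397), -6347802) = Rational(-8867879393, 1397)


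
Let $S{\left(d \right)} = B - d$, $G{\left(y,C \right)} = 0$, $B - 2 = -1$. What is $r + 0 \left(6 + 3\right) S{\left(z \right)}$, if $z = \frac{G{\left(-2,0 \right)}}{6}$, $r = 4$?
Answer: $4$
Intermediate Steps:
$B = 1$ ($B = 2 - 1 = 1$)
$z = 0$ ($z = \frac{0}{6} = 0 \cdot \frac{1}{6} = 0$)
$S{\left(d \right)} = 1 - d$
$r + 0 \left(6 + 3\right) S{\left(z \right)} = 4 + 0 \left(6 + 3\right) \left(1 - 0\right) = 4 + 0 \cdot 9 \left(1 + 0\right) = 4 + 0 \cdot 1 = 4 + 0 = 4$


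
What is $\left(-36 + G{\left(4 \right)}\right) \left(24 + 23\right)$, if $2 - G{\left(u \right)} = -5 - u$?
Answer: $-1175$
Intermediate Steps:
$G{\left(u \right)} = 7 + u$ ($G{\left(u \right)} = 2 - \left(-5 - u\right) = 2 + \left(5 + u\right) = 7 + u$)
$\left(-36 + G{\left(4 \right)}\right) \left(24 + 23\right) = \left(-36 + \left(7 + 4\right)\right) \left(24 + 23\right) = \left(-36 + 11\right) 47 = \left(-25\right) 47 = -1175$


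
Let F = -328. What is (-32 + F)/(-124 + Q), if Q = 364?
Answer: -3/2 ≈ -1.5000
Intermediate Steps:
(-32 + F)/(-124 + Q) = (-32 - 328)/(-124 + 364) = -360/240 = -360*1/240 = -3/2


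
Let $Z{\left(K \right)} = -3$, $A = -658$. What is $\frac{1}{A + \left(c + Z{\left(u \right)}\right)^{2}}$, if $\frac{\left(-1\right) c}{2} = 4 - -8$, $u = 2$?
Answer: $\frac{1}{71} \approx 0.014085$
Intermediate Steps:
$c = -24$ ($c = - 2 \left(4 - -8\right) = - 2 \left(4 + 8\right) = \left(-2\right) 12 = -24$)
$\frac{1}{A + \left(c + Z{\left(u \right)}\right)^{2}} = \frac{1}{-658 + \left(-24 - 3\right)^{2}} = \frac{1}{-658 + \left(-27\right)^{2}} = \frac{1}{-658 + 729} = \frac{1}{71}$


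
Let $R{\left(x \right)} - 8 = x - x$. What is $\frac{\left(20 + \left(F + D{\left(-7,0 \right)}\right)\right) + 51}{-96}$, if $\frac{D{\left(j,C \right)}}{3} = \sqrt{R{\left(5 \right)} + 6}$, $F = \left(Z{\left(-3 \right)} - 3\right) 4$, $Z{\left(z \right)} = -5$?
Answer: $- \frac{13}{32} - \frac{\sqrt{14}}{32} \approx -0.52318$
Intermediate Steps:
$R{\left(x \right)} = 8$ ($R{\left(x \right)} = 8 + \left(x - x\right) = 8 + 0 = 8$)
$F = -32$ ($F = \left(-5 - 3\right) 4 = \left(-8\right) 4 = -32$)
$D{\left(j,C \right)} = 3 \sqrt{14}$ ($D{\left(j,C \right)} = 3 \sqrt{8 + 6} = 3 \sqrt{14}$)
$\frac{\left(20 + \left(F + D{\left(-7,0 \right)}\right)\right) + 51}{-96} = \frac{\left(20 - \left(32 - 3 \sqrt{14}\right)\right) + 51}{-96} = \left(\left(-12 + 3 \sqrt{14}\right) + 51\right) \left(- \frac{1}{96}\right) = \left(39 + 3 \sqrt{14}\right) \left(- \frac{1}{96}\right) = - \frac{13}{32} - \frac{\sqrt{14}}{32}$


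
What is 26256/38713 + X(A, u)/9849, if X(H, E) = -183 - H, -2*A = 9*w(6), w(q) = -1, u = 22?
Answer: 167557771/254189558 ≈ 0.65918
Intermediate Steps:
A = 9/2 (A = -9*(-1)/2 = -½*(-9) = 9/2 ≈ 4.5000)
26256/38713 + X(A, u)/9849 = 26256/38713 + (-183 - 1*9/2)/9849 = 26256*(1/38713) + (-183 - 9/2)*(1/9849) = 26256/38713 - 375/2*1/9849 = 26256/38713 - 125/6566 = 167557771/254189558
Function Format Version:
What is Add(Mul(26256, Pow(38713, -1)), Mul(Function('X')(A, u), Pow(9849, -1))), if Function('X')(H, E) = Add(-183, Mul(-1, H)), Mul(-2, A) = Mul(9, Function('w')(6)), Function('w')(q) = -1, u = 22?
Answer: Rational(167557771, 254189558) ≈ 0.65918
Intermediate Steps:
A = Rational(9, 2) (A = Mul(Rational(-1, 2), Mul(9, -1)) = Mul(Rational(-1, 2), -9) = Rational(9, 2) ≈ 4.5000)
Add(Mul(26256, Pow(38713, -1)), Mul(Function('X')(A, u), Pow(9849, -1))) = Add(Mul(26256, Pow(38713, -1)), Mul(Add(-183, Mul(-1, Rational(9, 2))), Pow(9849, -1))) = Add(Mul(26256, Rational(1, 38713)), Mul(Add(-183, Rational(-9, 2)), Rational(1, 9849))) = Add(Rational(26256, 38713), Mul(Rational(-375, 2), Rational(1, 9849))) = Add(Rational(26256, 38713), Rational(-125, 6566)) = Rational(167557771, 254189558)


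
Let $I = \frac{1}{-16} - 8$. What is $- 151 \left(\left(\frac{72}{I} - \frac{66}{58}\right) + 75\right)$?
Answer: $- \frac{12226470}{1247} \approx -9804.7$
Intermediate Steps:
$I = - \frac{129}{16}$ ($I = - \frac{1}{16} - 8 = - \frac{129}{16} \approx -8.0625$)
$- 151 \left(\left(\frac{72}{I} - \frac{66}{58}\right) + 75\right) = - 151 \left(\left(\frac{72}{- \frac{129}{16}} - \frac{66}{58}\right) + 75\right) = - 151 \left(\left(72 \left(- \frac{16}{129}\right) - \frac{33}{29}\right) + 75\right) = - 151 \left(\left(- \frac{384}{43} - \frac{33}{29}\right) + 75\right) = - 151 \left(- \frac{12555}{1247} + 75\right) = \left(-151\right) \frac{80970}{1247} = - \frac{12226470}{1247}$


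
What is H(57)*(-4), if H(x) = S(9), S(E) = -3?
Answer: 12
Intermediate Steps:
H(x) = -3
H(57)*(-4) = -3*(-4) = 12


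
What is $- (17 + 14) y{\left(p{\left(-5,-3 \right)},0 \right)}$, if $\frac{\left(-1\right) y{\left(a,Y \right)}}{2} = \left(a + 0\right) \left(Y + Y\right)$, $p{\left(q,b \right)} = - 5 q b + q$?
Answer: $0$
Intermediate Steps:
$p{\left(q,b \right)} = q - 5 b q$ ($p{\left(q,b \right)} = - 5 b q + q = q - 5 b q$)
$y{\left(a,Y \right)} = - 4 Y a$ ($y{\left(a,Y \right)} = - 2 \left(a + 0\right) \left(Y + Y\right) = - 2 a 2 Y = - 2 \cdot 2 Y a = - 4 Y a$)
$- (17 + 14) y{\left(p{\left(-5,-3 \right)},0 \right)} = - (17 + 14) \left(\left(-4\right) 0 \left(- 5 \left(1 - -15\right)\right)\right) = \left(-1\right) 31 \left(\left(-4\right) 0 \left(- 5 \left(1 + 15\right)\right)\right) = - 31 \left(\left(-4\right) 0 \left(\left(-5\right) 16\right)\right) = - 31 \left(\left(-4\right) 0 \left(-80\right)\right) = \left(-31\right) 0 = 0$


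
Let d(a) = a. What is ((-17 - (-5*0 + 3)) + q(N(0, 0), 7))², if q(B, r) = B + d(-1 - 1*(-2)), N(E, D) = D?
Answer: 361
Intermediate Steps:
q(B, r) = 1 + B (q(B, r) = B + (-1 - 1*(-2)) = B + (-1 + 2) = B + 1 = 1 + B)
((-17 - (-5*0 + 3)) + q(N(0, 0), 7))² = ((-17 - (-5*0 + 3)) + (1 + 0))² = ((-17 - (0 + 3)) + 1)² = ((-17 - 1*3) + 1)² = ((-17 - 3) + 1)² = (-20 + 1)² = (-19)² = 361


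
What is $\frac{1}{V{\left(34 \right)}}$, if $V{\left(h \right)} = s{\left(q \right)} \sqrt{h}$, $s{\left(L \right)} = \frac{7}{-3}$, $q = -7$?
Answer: $- \frac{3 \sqrt{34}}{238} \approx -0.073499$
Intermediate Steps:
$s{\left(L \right)} = - \frac{7}{3}$ ($s{\left(L \right)} = 7 \left(- \frac{1}{3}\right) = - \frac{7}{3}$)
$V{\left(h \right)} = - \frac{7 \sqrt{h}}{3}$
$\frac{1}{V{\left(34 \right)}} = \frac{1}{\left(- \frac{7}{3}\right) \sqrt{34}} = - \frac{3 \sqrt{34}}{238}$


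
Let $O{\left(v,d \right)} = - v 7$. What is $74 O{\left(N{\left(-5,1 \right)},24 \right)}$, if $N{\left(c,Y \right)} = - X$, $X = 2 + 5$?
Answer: $3626$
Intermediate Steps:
$X = 7$
$N{\left(c,Y \right)} = -7$ ($N{\left(c,Y \right)} = \left(-1\right) 7 = -7$)
$O{\left(v,d \right)} = - 7 v$
$74 O{\left(N{\left(-5,1 \right)},24 \right)} = 74 \left(\left(-7\right) \left(-7\right)\right) = 74 \cdot 49 = 3626$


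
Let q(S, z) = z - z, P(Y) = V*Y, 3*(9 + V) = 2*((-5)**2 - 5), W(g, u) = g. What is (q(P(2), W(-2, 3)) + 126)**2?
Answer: 15876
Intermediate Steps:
V = 13/3 (V = -9 + (2*((-5)**2 - 5))/3 = -9 + (2*(25 - 5))/3 = -9 + (2*20)/3 = -9 + (1/3)*40 = -9 + 40/3 = 13/3 ≈ 4.3333)
P(Y) = 13*Y/3
q(S, z) = 0
(q(P(2), W(-2, 3)) + 126)**2 = (0 + 126)**2 = 126**2 = 15876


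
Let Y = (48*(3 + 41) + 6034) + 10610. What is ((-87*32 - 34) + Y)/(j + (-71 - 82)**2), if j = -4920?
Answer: 15938/18489 ≈ 0.86203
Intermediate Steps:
Y = 18756 (Y = (48*44 + 6034) + 10610 = (2112 + 6034) + 10610 = 8146 + 10610 = 18756)
((-87*32 - 34) + Y)/(j + (-71 - 82)**2) = ((-87*32 - 34) + 18756)/(-4920 + (-71 - 82)**2) = ((-2784 - 34) + 18756)/(-4920 + (-153)**2) = (-2818 + 18756)/(-4920 + 23409) = 15938/18489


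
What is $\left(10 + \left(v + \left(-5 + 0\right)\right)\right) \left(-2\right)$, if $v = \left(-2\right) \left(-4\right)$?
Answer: $-26$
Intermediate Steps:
$v = 8$
$\left(10 + \left(v + \left(-5 + 0\right)\right)\right) \left(-2\right) = \left(10 + \left(8 + \left(-5 + 0\right)\right)\right) \left(-2\right) = \left(10 + \left(8 - 5\right)\right) \left(-2\right) = \left(10 + 3\right) \left(-2\right) = 13 \left(-2\right) = -26$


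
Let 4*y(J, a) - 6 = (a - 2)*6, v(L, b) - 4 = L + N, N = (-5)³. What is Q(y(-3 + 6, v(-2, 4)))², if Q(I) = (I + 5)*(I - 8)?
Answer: 1232992996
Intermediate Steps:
N = -125
v(L, b) = -121 + L (v(L, b) = 4 + (L - 125) = 4 + (-125 + L) = -121 + L)
y(J, a) = -3/2 + 3*a/2 (y(J, a) = 3/2 + ((a - 2)*6)/4 = 3/2 + ((-2 + a)*6)/4 = 3/2 + (-12 + 6*a)/4 = 3/2 + (-3 + 3*a/2) = -3/2 + 3*a/2)
Q(I) = (-8 + I)*(5 + I) (Q(I) = (5 + I)*(-8 + I) = (-8 + I)*(5 + I))
Q(y(-3 + 6, v(-2, 4)))² = (-40 + (-3/2 + 3*(-121 - 2)/2)² - 3*(-3/2 + 3*(-121 - 2)/2))² = (-40 + (-3/2 + (3/2)*(-123))² - 3*(-3/2 + (3/2)*(-123)))² = (-40 + (-3/2 - 369/2)² - 3*(-3/2 - 369/2))² = (-40 + (-186)² - 3*(-186))² = (-40 + 34596 + 558)² = 35114² = 1232992996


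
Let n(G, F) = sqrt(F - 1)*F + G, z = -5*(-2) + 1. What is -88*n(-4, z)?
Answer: 352 - 968*sqrt(10) ≈ -2709.1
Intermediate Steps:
z = 11 (z = 10 + 1 = 11)
n(G, F) = G + F*sqrt(-1 + F) (n(G, F) = sqrt(-1 + F)*F + G = F*sqrt(-1 + F) + G = G + F*sqrt(-1 + F))
-88*n(-4, z) = -88*(-4 + 11*sqrt(-1 + 11)) = -88*(-4 + 11*sqrt(10)) = 352 - 968*sqrt(10)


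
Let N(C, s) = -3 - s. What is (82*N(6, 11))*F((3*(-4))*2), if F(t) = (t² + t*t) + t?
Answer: -1294944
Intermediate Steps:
F(t) = t + 2*t² (F(t) = (t² + t²) + t = 2*t² + t = t + 2*t²)
(82*N(6, 11))*F((3*(-4))*2) = (82*(-3 - 1*11))*(((3*(-4))*2)*(1 + 2*((3*(-4))*2))) = (82*(-3 - 11))*((-12*2)*(1 + 2*(-12*2))) = (82*(-14))*(-24*(1 + 2*(-24))) = -(-27552)*(1 - 48) = -(-27552)*(-47) = -1148*1128 = -1294944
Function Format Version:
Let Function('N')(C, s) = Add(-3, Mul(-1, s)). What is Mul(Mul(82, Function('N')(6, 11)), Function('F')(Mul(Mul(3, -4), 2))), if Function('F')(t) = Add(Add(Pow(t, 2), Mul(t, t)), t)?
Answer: -1294944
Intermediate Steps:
Function('F')(t) = Add(t, Mul(2, Pow(t, 2))) (Function('F')(t) = Add(Add(Pow(t, 2), Pow(t, 2)), t) = Add(Mul(2, Pow(t, 2)), t) = Add(t, Mul(2, Pow(t, 2))))
Mul(Mul(82, Function('N')(6, 11)), Function('F')(Mul(Mul(3, -4), 2))) = Mul(Mul(82, Add(-3, Mul(-1, 11))), Mul(Mul(Mul(3, -4), 2), Add(1, Mul(2, Mul(Mul(3, -4), 2))))) = Mul(Mul(82, Add(-3, -11)), Mul(Mul(-12, 2), Add(1, Mul(2, Mul(-12, 2))))) = Mul(Mul(82, -14), Mul(-24, Add(1, Mul(2, -24)))) = Mul(-1148, Mul(-24, Add(1, -48))) = Mul(-1148, Mul(-24, -47)) = Mul(-1148, 1128) = -1294944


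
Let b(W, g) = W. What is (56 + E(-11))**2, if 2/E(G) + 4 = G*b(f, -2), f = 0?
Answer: 12321/4 ≈ 3080.3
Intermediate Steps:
E(G) = -1/2 (E(G) = 2/(-4 + G*0) = 2/(-4 + 0) = 2/(-4) = 2*(-1/4) = -1/2)
(56 + E(-11))**2 = (56 - 1/2)**2 = (111/2)**2 = 12321/4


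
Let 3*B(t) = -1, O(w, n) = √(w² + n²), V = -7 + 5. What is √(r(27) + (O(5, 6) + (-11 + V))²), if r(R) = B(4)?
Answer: √(2067 - 234*√61)/3 ≈ 5.1575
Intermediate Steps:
V = -2
O(w, n) = √(n² + w²)
B(t) = -⅓ (B(t) = (⅓)*(-1) = -⅓)
r(R) = -⅓
√(r(27) + (O(5, 6) + (-11 + V))²) = √(-⅓ + (√(6² + 5²) + (-11 - 2))²) = √(-⅓ + (√(36 + 25) - 13)²) = √(-⅓ + (√61 - 13)²) = √(-⅓ + (-13 + √61)²)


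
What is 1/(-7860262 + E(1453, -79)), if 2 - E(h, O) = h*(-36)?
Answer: -1/7807952 ≈ -1.2807e-7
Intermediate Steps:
E(h, O) = 2 + 36*h (E(h, O) = 2 - h*(-36) = 2 - (-36)*h = 2 + 36*h)
1/(-7860262 + E(1453, -79)) = 1/(-7860262 + (2 + 36*1453)) = 1/(-7860262 + (2 + 52308)) = 1/(-7860262 + 52310) = 1/(-7807952) = -1/7807952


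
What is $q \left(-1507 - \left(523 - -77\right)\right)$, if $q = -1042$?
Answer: $2195494$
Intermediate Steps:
$q \left(-1507 - \left(523 - -77\right)\right) = - 1042 \left(-1507 - \left(523 - -77\right)\right) = - 1042 \left(-1507 - 600\right) = \left(-1042\right) \left(-2107\right) = 2195494$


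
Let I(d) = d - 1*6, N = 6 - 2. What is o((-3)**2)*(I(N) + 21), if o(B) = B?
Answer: 171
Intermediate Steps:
N = 4
I(d) = -6 + d (I(d) = d - 6 = -6 + d)
o((-3)**2)*(I(N) + 21) = (-3)**2*((-6 + 4) + 21) = 9*(-2 + 21) = 9*19 = 171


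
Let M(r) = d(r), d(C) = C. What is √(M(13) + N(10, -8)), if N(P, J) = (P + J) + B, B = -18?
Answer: I*√3 ≈ 1.732*I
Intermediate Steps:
N(P, J) = -18 + J + P (N(P, J) = (P + J) - 18 = (J + P) - 18 = -18 + J + P)
M(r) = r
√(M(13) + N(10, -8)) = √(13 + (-18 - 8 + 10)) = √(13 - 16) = √(-3) = I*√3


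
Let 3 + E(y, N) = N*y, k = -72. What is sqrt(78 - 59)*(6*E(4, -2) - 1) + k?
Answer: -72 - 67*sqrt(19) ≈ -364.05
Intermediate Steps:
E(y, N) = -3 + N*y
sqrt(78 - 59)*(6*E(4, -2) - 1) + k = sqrt(78 - 59)*(6*(-3 - 2*4) - 1) - 72 = sqrt(19)*(6*(-3 - 8) - 1) - 72 = sqrt(19)*(6*(-11) - 1) - 72 = sqrt(19)*(-66 - 1) - 72 = sqrt(19)*(-67) - 72 = -67*sqrt(19) - 72 = -72 - 67*sqrt(19)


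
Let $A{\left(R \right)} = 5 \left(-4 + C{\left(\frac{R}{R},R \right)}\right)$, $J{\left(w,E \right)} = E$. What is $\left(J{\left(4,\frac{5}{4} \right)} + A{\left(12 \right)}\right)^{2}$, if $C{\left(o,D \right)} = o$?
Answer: $\frac{3025}{16} \approx 189.06$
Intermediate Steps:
$A{\left(R \right)} = -15$ ($A{\left(R \right)} = 5 \left(-4 + \frac{R}{R}\right) = 5 \left(-4 + 1\right) = 5 \left(-3\right) = -15$)
$\left(J{\left(4,\frac{5}{4} \right)} + A{\left(12 \right)}\right)^{2} = \left(\frac{5}{4} - 15\right)^{2} = \left(- \frac{55}{4}\right)^{2} = \frac{3025}{16}$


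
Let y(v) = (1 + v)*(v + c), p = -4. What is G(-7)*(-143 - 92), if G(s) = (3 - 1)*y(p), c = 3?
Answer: -1410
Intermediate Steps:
y(v) = (1 + v)*(3 + v) (y(v) = (1 + v)*(v + 3) = (1 + v)*(3 + v))
G(s) = 6 (G(s) = (3 - 1)*(3 + (-4)**2 + 4*(-4)) = 2*(3 + 16 - 16) = 2*3 = 6)
G(-7)*(-143 - 92) = 6*(-143 - 92) = 6*(-235) = -1410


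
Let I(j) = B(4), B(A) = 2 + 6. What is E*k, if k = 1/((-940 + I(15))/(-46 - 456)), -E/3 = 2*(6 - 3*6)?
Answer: 9036/233 ≈ 38.781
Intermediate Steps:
B(A) = 8
I(j) = 8
E = 72 (E = -6*(6 - 3*6) = -6*(6 - 18) = -6*(-12) = -3*(-24) = 72)
k = 251/466 (k = 1/((-940 + 8)/(-46 - 456)) = 1/(-932/(-502)) = 1/(-932*(-1/502)) = 1/(466/251) = 251/466 ≈ 0.53863)
E*k = 72*(251/466) = 9036/233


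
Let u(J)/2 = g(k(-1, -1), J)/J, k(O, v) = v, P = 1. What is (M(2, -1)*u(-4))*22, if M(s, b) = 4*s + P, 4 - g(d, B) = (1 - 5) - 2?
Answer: -990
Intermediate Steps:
g(d, B) = 10 (g(d, B) = 4 - ((1 - 5) - 2) = 4 - (-4 - 2) = 4 - 1*(-6) = 4 + 6 = 10)
M(s, b) = 1 + 4*s (M(s, b) = 4*s + 1 = 1 + 4*s)
u(J) = 20/J (u(J) = 2*(10/J) = 20/J)
(M(2, -1)*u(-4))*22 = ((1 + 4*2)*(20/(-4)))*22 = ((1 + 8)*(20*(-¼)))*22 = (9*(-5))*22 = -45*22 = -990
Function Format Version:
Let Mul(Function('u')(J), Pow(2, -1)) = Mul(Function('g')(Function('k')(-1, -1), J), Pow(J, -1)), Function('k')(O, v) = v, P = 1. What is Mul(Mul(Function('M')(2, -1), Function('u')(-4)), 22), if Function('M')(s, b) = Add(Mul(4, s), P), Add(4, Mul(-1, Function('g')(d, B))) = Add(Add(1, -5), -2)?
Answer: -990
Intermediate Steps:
Function('g')(d, B) = 10 (Function('g')(d, B) = Add(4, Mul(-1, Add(Add(1, -5), -2))) = Add(4, Mul(-1, Add(-4, -2))) = Add(4, Mul(-1, -6)) = Add(4, 6) = 10)
Function('M')(s, b) = Add(1, Mul(4, s)) (Function('M')(s, b) = Add(Mul(4, s), 1) = Add(1, Mul(4, s)))
Function('u')(J) = Mul(20, Pow(J, -1)) (Function('u')(J) = Mul(2, Mul(10, Pow(J, -1))) = Mul(20, Pow(J, -1)))
Mul(Mul(Function('M')(2, -1), Function('u')(-4)), 22) = Mul(Mul(Add(1, Mul(4, 2)), Mul(20, Pow(-4, -1))), 22) = Mul(Mul(Add(1, 8), Mul(20, Rational(-1, 4))), 22) = Mul(Mul(9, -5), 22) = Mul(-45, 22) = -990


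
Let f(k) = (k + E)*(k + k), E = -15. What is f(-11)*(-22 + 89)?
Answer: 38324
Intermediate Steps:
f(k) = 2*k*(-15 + k) (f(k) = (k - 15)*(k + k) = (-15 + k)*(2*k) = 2*k*(-15 + k))
f(-11)*(-22 + 89) = (2*(-11)*(-15 - 11))*(-22 + 89) = (2*(-11)*(-26))*67 = 572*67 = 38324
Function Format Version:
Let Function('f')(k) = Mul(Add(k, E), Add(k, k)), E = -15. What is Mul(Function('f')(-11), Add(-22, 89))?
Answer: 38324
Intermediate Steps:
Function('f')(k) = Mul(2, k, Add(-15, k)) (Function('f')(k) = Mul(Add(k, -15), Add(k, k)) = Mul(Add(-15, k), Mul(2, k)) = Mul(2, k, Add(-15, k)))
Mul(Function('f')(-11), Add(-22, 89)) = Mul(Mul(2, -11, Add(-15, -11)), Add(-22, 89)) = Mul(Mul(2, -11, -26), 67) = Mul(572, 67) = 38324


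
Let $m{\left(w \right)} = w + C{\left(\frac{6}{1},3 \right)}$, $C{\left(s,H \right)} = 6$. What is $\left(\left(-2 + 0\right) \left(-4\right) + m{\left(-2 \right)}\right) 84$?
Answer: $1008$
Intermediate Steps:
$m{\left(w \right)} = 6 + w$ ($m{\left(w \right)} = w + 6 = 6 + w$)
$\left(\left(-2 + 0\right) \left(-4\right) + m{\left(-2 \right)}\right) 84 = \left(\left(-2 + 0\right) \left(-4\right) + \left(6 - 2\right)\right) 84 = \left(\left(-2\right) \left(-4\right) + 4\right) 84 = \left(8 + 4\right) 84 = 12 \cdot 84 = 1008$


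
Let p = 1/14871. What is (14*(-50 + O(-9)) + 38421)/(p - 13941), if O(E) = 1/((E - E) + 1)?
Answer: -112231437/41463322 ≈ -2.7068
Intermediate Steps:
O(E) = 1 (O(E) = 1/(0 + 1) = 1/1 = 1)
p = 1/14871 ≈ 6.7245e-5
(14*(-50 + O(-9)) + 38421)/(p - 13941) = (14*(-50 + 1) + 38421)/(1/14871 - 13941) = (14*(-49) + 38421)/(-207316610/14871) = (-686 + 38421)*(-14871/207316610) = 37735*(-14871/207316610) = -112231437/41463322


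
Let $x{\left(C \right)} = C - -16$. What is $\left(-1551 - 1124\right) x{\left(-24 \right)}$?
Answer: $21400$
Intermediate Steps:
$x{\left(C \right)} = 16 + C$ ($x{\left(C \right)} = C + 16 = 16 + C$)
$\left(-1551 - 1124\right) x{\left(-24 \right)} = \left(-1551 - 1124\right) \left(16 - 24\right) = \left(-2675\right) \left(-8\right) = 21400$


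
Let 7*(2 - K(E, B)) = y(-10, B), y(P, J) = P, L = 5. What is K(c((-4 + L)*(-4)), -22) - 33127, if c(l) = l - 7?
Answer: -231865/7 ≈ -33124.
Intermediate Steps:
c(l) = -7 + l
K(E, B) = 24/7 (K(E, B) = 2 - ⅐*(-10) = 2 + 10/7 = 24/7)
K(c((-4 + L)*(-4)), -22) - 33127 = 24/7 - 33127 = -231865/7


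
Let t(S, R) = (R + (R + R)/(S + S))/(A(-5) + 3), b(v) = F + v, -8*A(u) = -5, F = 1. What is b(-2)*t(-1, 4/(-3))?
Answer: 0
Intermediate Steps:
A(u) = 5/8 (A(u) = -1/8*(-5) = 5/8)
b(v) = 1 + v
t(S, R) = 8*R/29 + 8*R/(29*S) (t(S, R) = (R + (R + R)/(S + S))/(5/8 + 3) = (R + (2*R)/((2*S)))/(29/8) = (R + (2*R)*(1/(2*S)))*(8/29) = (R + R/S)*(8/29) = 8*R/29 + 8*R/(29*S))
b(-2)*t(-1, 4/(-3)) = (1 - 2)*((8/29)*(4/(-3))*(1 - 1)/(-1)) = -8*4*(-1/3)*(-1)*0/29 = -8*(-4)*(-1)*0/(29*3) = -1*0 = 0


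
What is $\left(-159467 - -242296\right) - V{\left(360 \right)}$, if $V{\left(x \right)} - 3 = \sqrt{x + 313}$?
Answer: $82826 - \sqrt{673} \approx 82800.0$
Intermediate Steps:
$V{\left(x \right)} = 3 + \sqrt{313 + x}$ ($V{\left(x \right)} = 3 + \sqrt{x + 313} = 3 + \sqrt{313 + x}$)
$\left(-159467 - -242296\right) - V{\left(360 \right)} = \left(-159467 - -242296\right) - \left(3 + \sqrt{313 + 360}\right) = \left(-159467 + 242296\right) - \left(3 + \sqrt{673}\right) = 82829 - \left(3 + \sqrt{673}\right) = 82826 - \sqrt{673}$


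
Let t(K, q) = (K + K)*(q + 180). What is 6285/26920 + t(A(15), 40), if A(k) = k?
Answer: 35535657/5384 ≈ 6600.2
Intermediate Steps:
t(K, q) = 2*K*(180 + q) (t(K, q) = (2*K)*(180 + q) = 2*K*(180 + q))
6285/26920 + t(A(15), 40) = 6285/26920 + 2*15*(180 + 40) = 6285*(1/26920) + 2*15*220 = 1257/5384 + 6600 = 35535657/5384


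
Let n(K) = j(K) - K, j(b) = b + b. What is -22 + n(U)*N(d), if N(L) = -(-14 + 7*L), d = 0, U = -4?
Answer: -78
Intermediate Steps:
j(b) = 2*b
n(K) = K (n(K) = 2*K - K = K)
N(L) = 14 - 7*L (N(L) = -(-14 + 7*L) = -7*(-2 + L) = 14 - 7*L)
-22 + n(U)*N(d) = -22 - 4*(14 - 7*0) = -22 - 4*(14 + 0) = -22 - 4*14 = -22 - 56 = -78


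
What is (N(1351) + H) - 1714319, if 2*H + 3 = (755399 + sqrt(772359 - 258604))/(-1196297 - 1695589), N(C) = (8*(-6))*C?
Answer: -10290305708981/5783772 - sqrt(513755)/5783772 ≈ -1.7792e+6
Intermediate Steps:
N(C) = -48*C
H = -9431057/5783772 - sqrt(513755)/5783772 (H = -3/2 + ((755399 + sqrt(772359 - 258604))/(-1196297 - 1695589))/2 = -3/2 + ((755399 + sqrt(513755))/(-2891886))/2 = -3/2 + ((755399 + sqrt(513755))*(-1/2891886))/2 = -3/2 + (-755399/2891886 - sqrt(513755)/2891886)/2 = -3/2 + (-755399/5783772 - sqrt(513755)/5783772) = -9431057/5783772 - sqrt(513755)/5783772 ≈ -1.6307)
(N(1351) + H) - 1714319 = (-48*1351 + (-9431057/5783772 - sqrt(513755)/5783772)) - 1714319 = (-64848 + (-9431057/5783772 - sqrt(513755)/5783772)) - 1714319 = (-375075477713/5783772 - sqrt(513755)/5783772) - 1714319 = -10290305708981/5783772 - sqrt(513755)/5783772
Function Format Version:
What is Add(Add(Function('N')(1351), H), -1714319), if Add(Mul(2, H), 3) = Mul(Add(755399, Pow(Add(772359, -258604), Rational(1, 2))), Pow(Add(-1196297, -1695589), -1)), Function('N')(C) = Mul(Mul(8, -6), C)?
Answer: Add(Rational(-10290305708981, 5783772), Mul(Rational(-1, 5783772), Pow(513755, Rational(1, 2)))) ≈ -1.7792e+6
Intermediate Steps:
Function('N')(C) = Mul(-48, C)
H = Add(Rational(-9431057, 5783772), Mul(Rational(-1, 5783772), Pow(513755, Rational(1, 2)))) (H = Add(Rational(-3, 2), Mul(Rational(1, 2), Mul(Add(755399, Pow(Add(772359, -258604), Rational(1, 2))), Pow(Add(-1196297, -1695589), -1)))) = Add(Rational(-3, 2), Mul(Rational(1, 2), Mul(Add(755399, Pow(513755, Rational(1, 2))), Pow(-2891886, -1)))) = Add(Rational(-3, 2), Mul(Rational(1, 2), Mul(Add(755399, Pow(513755, Rational(1, 2))), Rational(-1, 2891886)))) = Add(Rational(-3, 2), Mul(Rational(1, 2), Add(Rational(-755399, 2891886), Mul(Rational(-1, 2891886), Pow(513755, Rational(1, 2)))))) = Add(Rational(-3, 2), Add(Rational(-755399, 5783772), Mul(Rational(-1, 5783772), Pow(513755, Rational(1, 2))))) = Add(Rational(-9431057, 5783772), Mul(Rational(-1, 5783772), Pow(513755, Rational(1, 2)))) ≈ -1.6307)
Add(Add(Function('N')(1351), H), -1714319) = Add(Add(Mul(-48, 1351), Add(Rational(-9431057, 5783772), Mul(Rational(-1, 5783772), Pow(513755, Rational(1, 2))))), -1714319) = Add(Add(-64848, Add(Rational(-9431057, 5783772), Mul(Rational(-1, 5783772), Pow(513755, Rational(1, 2))))), -1714319) = Add(Add(Rational(-375075477713, 5783772), Mul(Rational(-1, 5783772), Pow(513755, Rational(1, 2)))), -1714319) = Add(Rational(-10290305708981, 5783772), Mul(Rational(-1, 5783772), Pow(513755, Rational(1, 2))))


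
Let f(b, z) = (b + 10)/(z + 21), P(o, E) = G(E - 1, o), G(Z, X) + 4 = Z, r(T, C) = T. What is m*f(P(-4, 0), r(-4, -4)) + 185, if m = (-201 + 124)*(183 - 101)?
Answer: -28425/17 ≈ -1672.1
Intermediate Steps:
G(Z, X) = -4 + Z
P(o, E) = -5 + E (P(o, E) = -4 + (E - 1) = -4 + (-1 + E) = -5 + E)
m = -6314 (m = -77*82 = -6314)
f(b, z) = (10 + b)/(21 + z)
m*f(P(-4, 0), r(-4, -4)) + 185 = -6314*(10 + (-5 + 0))/(21 - 4) + 185 = -6314*(10 - 5)/17 + 185 = -6314*5/17 + 185 = -31570/17 + 185 = -28425/17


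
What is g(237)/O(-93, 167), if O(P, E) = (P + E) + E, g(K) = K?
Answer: 237/241 ≈ 0.98340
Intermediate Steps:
O(P, E) = P + 2*E (O(P, E) = (E + P) + E = P + 2*E)
g(237)/O(-93, 167) = 237/(-93 + 2*167) = 237/(-93 + 334) = 237/241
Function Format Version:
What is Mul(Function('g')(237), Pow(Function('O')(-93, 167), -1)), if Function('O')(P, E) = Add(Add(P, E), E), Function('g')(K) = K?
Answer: Rational(237, 241) ≈ 0.98340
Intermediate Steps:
Function('O')(P, E) = Add(P, Mul(2, E)) (Function('O')(P, E) = Add(Add(E, P), E) = Add(P, Mul(2, E)))
Mul(Function('g')(237), Pow(Function('O')(-93, 167), -1)) = Mul(237, Pow(Add(-93, Mul(2, 167)), -1)) = Mul(237, Pow(Add(-93, 334), -1)) = Mul(237, Pow(241, -1)) = Mul(237, Rational(1, 241)) = Rational(237, 241)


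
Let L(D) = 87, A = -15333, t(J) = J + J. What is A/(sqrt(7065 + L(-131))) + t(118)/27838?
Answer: 118/13919 - 5111*sqrt(447)/596 ≈ -181.30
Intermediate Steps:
t(J) = 2*J
A/(sqrt(7065 + L(-131))) + t(118)/27838 = -15333/sqrt(7065 + 87) + (2*118)/27838 = -15333*sqrt(447)/1788 + 236*(1/27838) = -15333*sqrt(447)/1788 + 118/13919 = -5111*sqrt(447)/596 + 118/13919 = 118/13919 - 5111*sqrt(447)/596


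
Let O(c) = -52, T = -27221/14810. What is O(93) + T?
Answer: -797341/14810 ≈ -53.838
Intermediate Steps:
T = -27221/14810 (T = -27221*1/14810 = -27221/14810 ≈ -1.8380)
O(93) + T = -52 - 27221/14810 = -797341/14810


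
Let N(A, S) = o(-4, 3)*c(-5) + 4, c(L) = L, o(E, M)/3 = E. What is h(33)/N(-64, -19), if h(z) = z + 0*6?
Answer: 33/64 ≈ 0.51563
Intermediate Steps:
o(E, M) = 3*E
h(z) = z (h(z) = z + 0 = z)
N(A, S) = 64 (N(A, S) = (3*(-4))*(-5) + 4 = -12*(-5) + 4 = 60 + 4 = 64)
h(33)/N(-64, -19) = 33/64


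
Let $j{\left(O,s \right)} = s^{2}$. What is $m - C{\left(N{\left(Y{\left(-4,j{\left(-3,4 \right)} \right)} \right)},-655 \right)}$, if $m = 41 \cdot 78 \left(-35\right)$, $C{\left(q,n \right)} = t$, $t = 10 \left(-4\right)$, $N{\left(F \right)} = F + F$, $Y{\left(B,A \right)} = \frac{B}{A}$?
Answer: $-111890$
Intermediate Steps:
$N{\left(F \right)} = 2 F$
$t = -40$
$C{\left(q,n \right)} = -40$
$m = -111930$ ($m = 3198 \left(-35\right) = -111930$)
$m - C{\left(N{\left(Y{\left(-4,j{\left(-3,4 \right)} \right)} \right)},-655 \right)} = -111930 - -40 = -111930 + 40 = -111890$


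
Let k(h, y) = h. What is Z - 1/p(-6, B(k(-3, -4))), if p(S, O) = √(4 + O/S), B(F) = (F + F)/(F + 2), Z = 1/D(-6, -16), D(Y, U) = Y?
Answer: -⅙ - √3/3 ≈ -0.74402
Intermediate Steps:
Z = -⅙ (Z = 1/(-6) = -⅙ ≈ -0.16667)
B(F) = 2*F/(2 + F) (B(F) = (2*F)/(2 + F) = 2*F/(2 + F))
Z - 1/p(-6, B(k(-3, -4))) = -⅙ - 1/(√(4 + (2*(-3)/(2 - 3))/(-6))) = -⅙ - 1/(√(4 + (2*(-3)/(-1))*(-⅙))) = -⅙ - 1/(√(4 + (2*(-3)*(-1))*(-⅙))) = -⅙ - 1/(√(4 + 6*(-⅙))) = -⅙ - 1/(√(4 - 1)) = -⅙ - 1/(√3) = -⅙ - √3/3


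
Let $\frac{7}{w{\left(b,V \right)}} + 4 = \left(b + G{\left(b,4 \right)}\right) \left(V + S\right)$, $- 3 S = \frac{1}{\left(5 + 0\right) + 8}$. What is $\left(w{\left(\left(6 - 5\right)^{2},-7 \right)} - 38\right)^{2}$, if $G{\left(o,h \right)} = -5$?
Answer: $\frac{1256489809}{883600} \approx 1422.0$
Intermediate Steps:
$S = - \frac{1}{39}$ ($S = - \frac{1}{3 \left(\left(5 + 0\right) + 8\right)} = - \frac{1}{3 \left(5 + 8\right)} = - \frac{1}{3 \cdot 13} = \left(- \frac{1}{3}\right) \frac{1}{13} = - \frac{1}{39} \approx -0.025641$)
$w{\left(b,V \right)} = \frac{7}{-4 + \left(-5 + b\right) \left(- \frac{1}{39} + V\right)}$ ($w{\left(b,V \right)} = \frac{7}{-4 + \left(b - 5\right) \left(V - \frac{1}{39}\right)} = \frac{7}{-4 + \left(-5 + b\right) \left(- \frac{1}{39} + V\right)}$)
$\left(w{\left(\left(6 - 5\right)^{2},-7 \right)} - 38\right)^{2} = \left(\frac{273}{-151 - \left(6 - 5\right)^{2} - -1365 + 39 \left(-7\right) \left(6 - 5\right)^{2}} - 38\right)^{2} = \left(\frac{273}{-151 - 1^{2} + 1365 + 39 \left(-7\right) 1^{2}} - 38\right)^{2} = \left(\frac{273}{-151 - 1 + 1365 + 39 \left(-7\right) 1} - 38\right)^{2} = \left(\frac{273}{-151 - 1 + 1365 - 273} - 38\right)^{2} = \left(\frac{273}{940} - 38\right)^{2} = \left(- \frac{35447}{940}\right)^{2} = \frac{1256489809}{883600}$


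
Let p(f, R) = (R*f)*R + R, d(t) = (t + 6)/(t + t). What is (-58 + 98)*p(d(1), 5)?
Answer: 3700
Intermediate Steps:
d(t) = (6 + t)/(2*t) (d(t) = (6 + t)/((2*t)) = (6 + t)*(1/(2*t)) = (6 + t)/(2*t))
p(f, R) = R + f*R² (p(f, R) = f*R² + R = R + f*R²)
(-58 + 98)*p(d(1), 5) = (-58 + 98)*(5*(1 + 5*((½)*(6 + 1)/1))) = 40*(5*(1 + 5*((½)*1*7))) = 40*(5*(1 + 5*(7/2))) = 40*(5*(1 + 35/2)) = 40*(5*(37/2)) = 40*(185/2) = 3700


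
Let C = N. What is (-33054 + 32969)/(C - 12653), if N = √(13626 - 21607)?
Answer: 215101/32021278 + 17*I*√7981/32021278 ≈ 0.0067174 + 4.7428e-5*I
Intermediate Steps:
N = I*√7981 (N = √(-7981) = I*√7981 ≈ 89.336*I)
C = I*√7981 ≈ 89.336*I
(-33054 + 32969)/(C - 12653) = (-33054 + 32969)/(I*√7981 - 12653) = -85/(-12653 + I*√7981)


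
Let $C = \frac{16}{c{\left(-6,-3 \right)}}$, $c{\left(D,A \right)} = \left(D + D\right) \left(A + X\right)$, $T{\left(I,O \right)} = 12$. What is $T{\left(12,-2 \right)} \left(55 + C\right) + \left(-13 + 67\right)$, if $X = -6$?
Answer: $\frac{6442}{9} \approx 715.78$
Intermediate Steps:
$c{\left(D,A \right)} = 2 D \left(-6 + A\right)$ ($c{\left(D,A \right)} = \left(D + D\right) \left(A - 6\right) = 2 D \left(-6 + A\right)$)
$C = \frac{4}{27}$ ($C = \frac{16}{2 \left(-6\right) \left(-6 - 3\right)} = \frac{16}{2 \left(-6\right) \left(-9\right)} = \frac{16}{108} = 16 \cdot \frac{1}{108} = \frac{4}{27} \approx 0.14815$)
$T{\left(12,-2 \right)} \left(55 + C\right) + \left(-13 + 67\right) = 12 \left(55 + \frac{4}{27}\right) + \left(-13 + 67\right) = 12 \cdot \frac{1489}{27} + 54 = \frac{5956}{9} + 54 = \frac{6442}{9}$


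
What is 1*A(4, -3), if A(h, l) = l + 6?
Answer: 3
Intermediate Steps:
A(h, l) = 6 + l
1*A(4, -3) = 1*(6 - 3) = 1*3 = 3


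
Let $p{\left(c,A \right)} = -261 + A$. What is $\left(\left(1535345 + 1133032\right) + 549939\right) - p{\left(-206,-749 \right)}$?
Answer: $3219326$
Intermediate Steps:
$\left(\left(1535345 + 1133032\right) + 549939\right) - p{\left(-206,-749 \right)} = \left(\left(1535345 + 1133032\right) + 549939\right) - \left(-261 - 749\right) = \left(2668377 + 549939\right) - -1010 = 3218316 + 1010 = 3219326$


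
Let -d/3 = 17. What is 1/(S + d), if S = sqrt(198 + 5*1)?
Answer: -51/2398 - sqrt(203)/2398 ≈ -0.027209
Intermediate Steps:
d = -51 (d = -3*17 = -51)
S = sqrt(203) (S = sqrt(198 + 5) = sqrt(203) ≈ 14.248)
1/(S + d) = 1/(sqrt(203) - 51) = 1/(-51 + sqrt(203))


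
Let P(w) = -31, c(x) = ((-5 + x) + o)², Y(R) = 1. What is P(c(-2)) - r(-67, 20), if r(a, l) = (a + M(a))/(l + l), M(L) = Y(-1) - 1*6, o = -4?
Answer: -146/5 ≈ -29.200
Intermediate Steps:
c(x) = (-9 + x)² (c(x) = ((-5 + x) - 4)² = (-9 + x)²)
M(L) = -5 (M(L) = 1 - 1*6 = 1 - 6 = -5)
r(a, l) = (-5 + a)/(2*l) (r(a, l) = (a - 5)/(l + l) = (-5 + a)/((2*l)) = (-5 + a)*(1/(2*l)) = (-5 + a)/(2*l))
P(c(-2)) - r(-67, 20) = -31 - (-5 - 67)/(2*20) = -31 - (-72)/(2*20) = -31 - 1*(-9/5) = -31 + 9/5 = -146/5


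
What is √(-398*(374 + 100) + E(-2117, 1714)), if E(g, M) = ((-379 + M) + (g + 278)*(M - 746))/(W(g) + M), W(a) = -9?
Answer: I*√551448963285/1705 ≈ 435.54*I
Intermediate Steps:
E(g, M) = (-379 + M + (-746 + M)*(278 + g))/(-9 + M) (E(g, M) = ((-379 + M) + (g + 278)*(M - 746))/(-9 + M) = ((-379 + M) + (278 + g)*(-746 + M))/(-9 + M) = ((-379 + M) + (-746 + M)*(278 + g))/(-9 + M) = (-379 + M + (-746 + M)*(278 + g))/(-9 + M))
√(-398*(374 + 100) + E(-2117, 1714)) = √(-398*(374 + 100) + (-207767 - 746*(-2117) + 279*1714 + 1714*(-2117))/(-9 + 1714)) = √(-398*474 + (-207767 + 1579282 + 478206 - 3628538)/1705) = √(-188652 + (1/1705)*(-1778817)) = √(-188652 - 1778817/1705) = √(-323430477/1705) = I*√551448963285/1705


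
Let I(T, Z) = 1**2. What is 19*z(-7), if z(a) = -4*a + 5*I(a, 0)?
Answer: 627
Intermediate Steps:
I(T, Z) = 1
z(a) = 5 - 4*a (z(a) = -4*a + 5*1 = -4*a + 5 = 5 - 4*a)
19*z(-7) = 19*(5 - 4*(-7)) = 19*(5 + 28) = 19*33 = 627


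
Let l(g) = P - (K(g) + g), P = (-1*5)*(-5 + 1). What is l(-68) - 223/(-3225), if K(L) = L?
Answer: 503323/3225 ≈ 156.07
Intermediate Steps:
P = 20 (P = -5*(-4) = 20)
l(g) = 20 - 2*g (l(g) = 20 - (g + g) = 20 - 2*g)
l(-68) - 223/(-3225) = (20 - 2*(-68)) - 223/(-3225) = (20 + 136) - 223*(-1)/3225 = 156 - 1*(-223/3225) = 156 + 223/3225 = 503323/3225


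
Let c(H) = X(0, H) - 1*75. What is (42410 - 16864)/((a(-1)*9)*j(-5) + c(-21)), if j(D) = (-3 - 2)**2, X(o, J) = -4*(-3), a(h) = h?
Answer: -12773/144 ≈ -88.701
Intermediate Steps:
X(o, J) = 12
j(D) = 25 (j(D) = (-5)**2 = 25)
c(H) = -63 (c(H) = 12 - 1*75 = 12 - 75 = -63)
(42410 - 16864)/((a(-1)*9)*j(-5) + c(-21)) = (42410 - 16864)/(-1*9*25 - 63) = 25546/(-9*25 - 63) = 25546/(-225 - 63) = 25546/(-288) = 25546*(-1/288) = -12773/144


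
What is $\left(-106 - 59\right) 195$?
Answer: $-32175$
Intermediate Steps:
$\left(-106 - 59\right) 195 = \left(-165\right) 195 = -32175$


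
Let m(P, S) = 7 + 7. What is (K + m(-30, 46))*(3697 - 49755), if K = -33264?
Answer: 1531428500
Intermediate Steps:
m(P, S) = 14
(K + m(-30, 46))*(3697 - 49755) = (-33264 + 14)*(3697 - 49755) = -33250*(-46058) = 1531428500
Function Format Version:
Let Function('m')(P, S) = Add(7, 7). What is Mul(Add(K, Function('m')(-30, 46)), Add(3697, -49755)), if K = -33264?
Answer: 1531428500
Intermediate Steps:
Function('m')(P, S) = 14
Mul(Add(K, Function('m')(-30, 46)), Add(3697, -49755)) = Mul(Add(-33264, 14), Add(3697, -49755)) = Mul(-33250, -46058) = 1531428500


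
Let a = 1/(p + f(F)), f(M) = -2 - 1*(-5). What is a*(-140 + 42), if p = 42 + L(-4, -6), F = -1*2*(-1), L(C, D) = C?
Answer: -98/41 ≈ -2.3902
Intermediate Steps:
F = 2 (F = -2*(-1) = 2)
f(M) = 3 (f(M) = -2 + 5 = 3)
p = 38 (p = 42 - 4 = 38)
a = 1/41 (a = 1/(38 + 3) = 1/41 ≈ 0.024390)
a*(-140 + 42) = (-140 + 42)/41 = (1/41)*(-98) = -98/41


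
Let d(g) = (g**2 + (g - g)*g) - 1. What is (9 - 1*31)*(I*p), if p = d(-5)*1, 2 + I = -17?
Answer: 10032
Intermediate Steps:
d(g) = -1 + g**2 (d(g) = (g**2 + 0*g) - 1 = (g**2 + 0) - 1 = g**2 - 1 = -1 + g**2)
I = -19 (I = -2 - 17 = -19)
p = 24 (p = (-1 + (-5)**2)*1 = (-1 + 25)*1 = 24*1 = 24)
(9 - 1*31)*(I*p) = (9 - 1*31)*(-19*24) = (9 - 31)*(-456) = -22*(-456) = 10032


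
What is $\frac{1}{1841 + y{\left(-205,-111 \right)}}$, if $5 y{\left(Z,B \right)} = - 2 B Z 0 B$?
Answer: $\frac{1}{1841} \approx 0.00054318$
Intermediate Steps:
$y{\left(Z,B \right)} = 0$ ($y{\left(Z,B \right)} = \frac{- 2 B Z 0 B}{5} = \frac{\left(-2\right) 0 B}{5} = \frac{0 B}{5} = \frac{1}{5} \cdot 0 = 0$)
$\frac{1}{1841 + y{\left(-205,-111 \right)}} = \frac{1}{1841 + 0} = \frac{1}{1841}$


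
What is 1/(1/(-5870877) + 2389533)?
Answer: 5870877/14028654330440 ≈ 4.1849e-7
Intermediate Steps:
1/(1/(-5870877) + 2389533) = 1/(-1/5870877 + 2389533) = 1/(14028654330440/5870877) = 5870877/14028654330440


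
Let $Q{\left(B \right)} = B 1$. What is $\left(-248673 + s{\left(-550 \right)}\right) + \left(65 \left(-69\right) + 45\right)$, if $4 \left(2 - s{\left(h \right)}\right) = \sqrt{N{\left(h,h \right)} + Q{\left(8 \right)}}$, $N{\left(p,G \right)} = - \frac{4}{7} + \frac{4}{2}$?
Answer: $-253111 - \frac{\sqrt{462}}{28} \approx -2.5311 \cdot 10^{5}$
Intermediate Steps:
$N{\left(p,G \right)} = \frac{10}{7}$ ($N{\left(p,G \right)} = \left(-4\right) \frac{1}{7} + 4 \cdot \frac{1}{2} = - \frac{4}{7} + 2 = \frac{10}{7}$)
$Q{\left(B \right)} = B$
$s{\left(h \right)} = 2 - \frac{\sqrt{462}}{28}$ ($s{\left(h \right)} = 2 - \frac{\sqrt{\frac{10}{7} + 8}}{4} = 2 - \frac{\sqrt{\frac{66}{7}}}{4} = 2 - \frac{\frac{1}{7} \sqrt{462}}{4} = 2 - \frac{\sqrt{462}}{28}$)
$\left(-248673 + s{\left(-550 \right)}\right) + \left(65 \left(-69\right) + 45\right) = \left(-248673 + \left(2 - \frac{\sqrt{462}}{28}\right)\right) + \left(65 \left(-69\right) + 45\right) = \left(-248671 - \frac{\sqrt{462}}{28}\right) + \left(-4485 + 45\right) = \left(-248671 - \frac{\sqrt{462}}{28}\right) - 4440 = -253111 - \frac{\sqrt{462}}{28}$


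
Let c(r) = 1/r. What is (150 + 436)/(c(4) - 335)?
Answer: -2344/1339 ≈ -1.7506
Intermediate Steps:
(150 + 436)/(c(4) - 335) = (150 + 436)/(1/4 - 335) = 586/(¼ - 335) = 586/(-1339/4) = 586*(-4/1339) = -2344/1339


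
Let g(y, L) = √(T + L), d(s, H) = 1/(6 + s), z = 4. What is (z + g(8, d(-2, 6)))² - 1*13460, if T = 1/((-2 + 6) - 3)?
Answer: -53771/4 + 4*√5 ≈ -13434.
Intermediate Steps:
T = 1 (T = 1/(4 - 3) = 1/1 = 1)
g(y, L) = √(1 + L)
(z + g(8, d(-2, 6)))² - 1*13460 = (4 + √(1 + 1/(6 - 2)))² - 1*13460 = (4 + √(1 + 1/4))² - 13460 = (4 + √(1 + ¼))² - 13460 = (4 + √(5/4))² - 13460 = (4 + √5/2)² - 13460 = -13460 + (4 + √5/2)²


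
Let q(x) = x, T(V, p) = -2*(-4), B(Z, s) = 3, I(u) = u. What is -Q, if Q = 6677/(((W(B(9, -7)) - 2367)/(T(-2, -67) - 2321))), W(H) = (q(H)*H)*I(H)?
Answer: -1715989/260 ≈ -6600.0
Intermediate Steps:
T(V, p) = 8
W(H) = H³ (W(H) = (H*H)*H = H²*H = H³)
Q = 1715989/260 (Q = 6677/(((3³ - 2367)/(8 - 2321))) = 6677/(((27 - 2367)/(-2313))) = 6677/((-2340*(-1/2313))) = 6677/(260/257) = 6677*(257/260) = 1715989/260 ≈ 6600.0)
-Q = -1*1715989/260 = -1715989/260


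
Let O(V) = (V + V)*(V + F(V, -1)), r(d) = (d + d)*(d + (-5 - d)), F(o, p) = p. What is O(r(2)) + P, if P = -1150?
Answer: -310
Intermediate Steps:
r(d) = -10*d (r(d) = (2*d)*(-5) = -10*d)
O(V) = 2*V*(-1 + V) (O(V) = (V + V)*(V - 1) = (2*V)*(-1 + V) = 2*V*(-1 + V))
O(r(2)) + P = 2*(-10*2)*(-1 - 10*2) - 1150 = 2*(-20)*(-1 - 20) - 1150 = 2*(-20)*(-21) - 1150 = 840 - 1150 = -310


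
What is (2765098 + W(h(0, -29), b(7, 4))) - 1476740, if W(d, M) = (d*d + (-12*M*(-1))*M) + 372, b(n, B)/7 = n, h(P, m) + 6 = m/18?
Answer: 426902377/324 ≈ 1.3176e+6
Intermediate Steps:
h(P, m) = -6 + m/18
b(n, B) = 7*n
W(d, M) = 372 + d² + 12*M² (W(d, M) = (d² + (12*M)*M) + 372 = (d² + 12*M²) + 372 = 372 + d² + 12*M²)
(2765098 + W(h(0, -29), b(7, 4))) - 1476740 = (2765098 + (372 + (-6 + (1/18)*(-29))² + 12*(7*7)²)) - 1476740 = (2765098 + (372 + (-6 - 29/18)² + 12*49²)) - 1476740 = (2765098 + (372 + (-137/18)² + 12*2401)) - 1476740 = (2765098 + (372 + 18769/324 + 28812)) - 1476740 = (2765098 + 9474385/324) - 1476740 = 905366137/324 - 1476740 = 426902377/324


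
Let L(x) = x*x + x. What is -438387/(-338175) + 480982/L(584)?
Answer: 1157135639/427904100 ≈ 2.7042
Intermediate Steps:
L(x) = x + x² (L(x) = x² + x = x + x²)
-438387/(-338175) + 480982/L(584) = -438387/(-338175) + 480982/((584*(1 + 584))) = -438387*(-1/338175) + 480982/((584*585)) = 146129/112725 + 480982/341640 = 146129/112725 + 480982*(1/341640) = 146129/112725 + 240491/170820 = 1157135639/427904100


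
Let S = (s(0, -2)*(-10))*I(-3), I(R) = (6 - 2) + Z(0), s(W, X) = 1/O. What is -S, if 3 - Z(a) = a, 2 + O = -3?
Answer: -14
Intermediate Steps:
O = -5 (O = -2 - 3 = -5)
Z(a) = 3 - a
s(W, X) = -⅕ (s(W, X) = 1/(-5) = -⅕)
I(R) = 7 (I(R) = (6 - 2) + (3 - 1*0) = 4 + (3 + 0) = 4 + 3 = 7)
S = 14 (S = -⅕*(-10)*7 = 2*7 = 14)
-S = -1*14 = -14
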